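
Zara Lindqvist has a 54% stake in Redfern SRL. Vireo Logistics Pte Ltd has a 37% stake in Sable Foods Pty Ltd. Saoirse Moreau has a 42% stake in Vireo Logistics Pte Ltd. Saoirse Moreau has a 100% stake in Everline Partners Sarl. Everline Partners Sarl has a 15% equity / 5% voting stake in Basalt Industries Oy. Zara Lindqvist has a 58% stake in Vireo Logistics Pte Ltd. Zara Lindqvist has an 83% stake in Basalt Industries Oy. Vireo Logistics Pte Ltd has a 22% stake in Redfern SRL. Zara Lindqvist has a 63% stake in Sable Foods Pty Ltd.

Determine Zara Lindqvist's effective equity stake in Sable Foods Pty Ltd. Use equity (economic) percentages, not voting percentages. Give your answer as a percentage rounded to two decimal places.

84.46%

Zara reaches Sable along 2 paths.
Via Vireo: 58% × 37% = 21.46%.
Direct stake: 63% = 63%.
Total: 21.46% + 63% = 84.46%.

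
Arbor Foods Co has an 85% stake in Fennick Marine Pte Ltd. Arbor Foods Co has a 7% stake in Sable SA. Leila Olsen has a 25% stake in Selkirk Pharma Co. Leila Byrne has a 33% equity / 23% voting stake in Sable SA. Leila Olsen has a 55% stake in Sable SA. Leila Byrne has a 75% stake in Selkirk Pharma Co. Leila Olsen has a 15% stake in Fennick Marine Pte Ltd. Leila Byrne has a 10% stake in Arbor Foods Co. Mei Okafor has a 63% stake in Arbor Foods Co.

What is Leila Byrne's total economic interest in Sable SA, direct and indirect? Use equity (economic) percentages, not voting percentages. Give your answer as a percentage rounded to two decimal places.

Leila Byrne reaches Sable along 2 paths.
Direct stake: 33% = 33%.
Via Arbor: 10% × 7% = 0.7%.
Total: 33% + 0.7% = 33.7%.
Rounded: 33.70%.

33.70%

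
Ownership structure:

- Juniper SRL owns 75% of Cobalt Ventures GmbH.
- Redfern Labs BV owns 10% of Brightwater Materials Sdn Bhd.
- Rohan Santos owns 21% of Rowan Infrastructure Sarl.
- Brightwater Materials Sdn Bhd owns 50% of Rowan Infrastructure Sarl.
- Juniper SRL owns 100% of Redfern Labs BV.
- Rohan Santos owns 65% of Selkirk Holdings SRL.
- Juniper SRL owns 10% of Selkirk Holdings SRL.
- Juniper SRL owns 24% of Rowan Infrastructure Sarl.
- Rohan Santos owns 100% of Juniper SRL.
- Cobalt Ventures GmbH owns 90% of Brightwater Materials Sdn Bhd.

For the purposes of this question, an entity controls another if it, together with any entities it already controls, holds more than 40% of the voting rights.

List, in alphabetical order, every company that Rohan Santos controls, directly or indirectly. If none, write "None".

Brightwater Materials Sdn Bhd, Cobalt Ventures GmbH, Juniper SRL, Redfern Labs BV, Rowan Infrastructure Sarl, Selkirk Holdings SRL

Rohan holds 100% of Juniper, so Rohan controls Juniper.
Juniper holds 75% of Cobalt, so Rohan controls Cobalt.
Juniper holds 100% of Redfern, so Rohan controls Redfern.
Juniper and Rohan together hold 10% + 65% = 75% of Selkirk, so Rohan controls Selkirk.
Redfern and Cobalt together hold 10% + 90% = 100% of Brightwater, so Rohan controls Brightwater.
Rohan and Brightwater and Juniper together hold 21% + 50% + 24% = 95% of Rowan, so Rohan controls Rowan.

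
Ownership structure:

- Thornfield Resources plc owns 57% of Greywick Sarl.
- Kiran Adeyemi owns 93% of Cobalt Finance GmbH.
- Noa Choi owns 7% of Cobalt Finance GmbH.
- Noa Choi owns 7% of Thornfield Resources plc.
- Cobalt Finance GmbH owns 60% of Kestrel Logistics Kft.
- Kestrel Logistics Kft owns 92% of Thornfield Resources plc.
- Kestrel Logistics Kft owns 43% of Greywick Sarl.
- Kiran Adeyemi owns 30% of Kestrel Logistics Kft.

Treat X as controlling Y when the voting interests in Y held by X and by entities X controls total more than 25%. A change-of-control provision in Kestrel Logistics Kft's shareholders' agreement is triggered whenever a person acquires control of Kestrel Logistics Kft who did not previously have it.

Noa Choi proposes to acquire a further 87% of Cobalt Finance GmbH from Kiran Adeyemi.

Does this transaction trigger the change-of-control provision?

Yes

The purchase adds only to Noa's holdings (Kiran's stake shrinks), so Noa is the only person who could newly come to control Kestrel.
Noa's largest direct stake is 7% in Cobalt, which does not meet the threshold, so Noa controls no company.
Neither Noa nor any entity Noa controls holds any voting interest in Kestrel.
So before the transaction, Noa does not control Kestrel.
After the purchase, Noa's direct stake in Cobalt rises to 7% + 87% = 94%, and Kiran's stake falls to 6%.
Noa holds 94% of Cobalt, so Noa controls Cobalt.
Cobalt holds 60% of Kestrel, so Noa controls Kestrel.
Noa did not control Kestrel before and does after, so the clause is triggered.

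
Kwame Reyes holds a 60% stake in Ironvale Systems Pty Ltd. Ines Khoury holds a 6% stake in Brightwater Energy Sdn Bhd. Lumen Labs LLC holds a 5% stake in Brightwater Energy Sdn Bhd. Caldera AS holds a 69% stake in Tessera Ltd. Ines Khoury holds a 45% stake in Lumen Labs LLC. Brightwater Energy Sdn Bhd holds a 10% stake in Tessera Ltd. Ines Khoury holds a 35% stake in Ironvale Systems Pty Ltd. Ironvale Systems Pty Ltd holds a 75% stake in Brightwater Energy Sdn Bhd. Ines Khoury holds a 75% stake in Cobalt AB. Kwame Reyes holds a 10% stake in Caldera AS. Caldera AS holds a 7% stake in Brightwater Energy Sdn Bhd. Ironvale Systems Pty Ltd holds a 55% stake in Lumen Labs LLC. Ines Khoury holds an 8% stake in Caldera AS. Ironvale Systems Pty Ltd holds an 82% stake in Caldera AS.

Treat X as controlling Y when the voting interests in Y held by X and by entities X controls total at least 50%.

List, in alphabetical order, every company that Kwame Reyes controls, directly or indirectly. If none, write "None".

Kwame holds 60% of Ironvale, so Kwame controls Ironvale.
Ironvale holds 55% of Lumen, so Kwame controls Lumen.
Kwame and Ironvale together hold 10% + 82% = 92% of Caldera, so Kwame controls Caldera.
Ironvale and Caldera and Lumen together hold 75% + 7% + 5% = 87% of Brightwater, so Kwame controls Brightwater.
Brightwater and Caldera together hold 10% + 69% = 79% of Tessera, so Kwame controls Tessera.
No other company's threshold is met.

Brightwater Energy Sdn Bhd, Caldera AS, Ironvale Systems Pty Ltd, Lumen Labs LLC, Tessera Ltd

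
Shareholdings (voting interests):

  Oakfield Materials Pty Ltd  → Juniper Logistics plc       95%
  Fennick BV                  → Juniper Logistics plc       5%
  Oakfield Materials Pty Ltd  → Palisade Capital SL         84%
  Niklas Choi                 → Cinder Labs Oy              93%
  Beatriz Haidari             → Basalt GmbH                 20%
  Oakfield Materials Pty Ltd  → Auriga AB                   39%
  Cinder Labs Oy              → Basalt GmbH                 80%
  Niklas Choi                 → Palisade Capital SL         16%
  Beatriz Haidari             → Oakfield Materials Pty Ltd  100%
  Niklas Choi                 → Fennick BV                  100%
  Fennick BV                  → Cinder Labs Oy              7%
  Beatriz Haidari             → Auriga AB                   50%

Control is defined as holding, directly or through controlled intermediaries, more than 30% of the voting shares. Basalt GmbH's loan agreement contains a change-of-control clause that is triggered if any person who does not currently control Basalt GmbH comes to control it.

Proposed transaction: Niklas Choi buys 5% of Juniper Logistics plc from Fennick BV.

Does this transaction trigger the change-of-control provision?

The purchase adds only to Niklas's holdings (Fennick's stake shrinks), so Niklas is the only person who could newly come to control Basalt.
Niklas holds 100% of Fennick, so Niklas controls Fennick.
Niklas and Fennick together hold 93% + 7% = 100% of Cinder, so Niklas controls Cinder.
Cinder holds 80% of Basalt, so Niklas controls Basalt.
So Niklas already controls Basalt before the transaction.
After the purchase, Niklas holds 5% of Juniper directly, and Fennick's stake falls to 0%.
Niklas controlled Basalt already, so this is not a new person acquiring control; every other person's position is unchanged or reduced.
No new person acquires control, so the clause is not triggered.

No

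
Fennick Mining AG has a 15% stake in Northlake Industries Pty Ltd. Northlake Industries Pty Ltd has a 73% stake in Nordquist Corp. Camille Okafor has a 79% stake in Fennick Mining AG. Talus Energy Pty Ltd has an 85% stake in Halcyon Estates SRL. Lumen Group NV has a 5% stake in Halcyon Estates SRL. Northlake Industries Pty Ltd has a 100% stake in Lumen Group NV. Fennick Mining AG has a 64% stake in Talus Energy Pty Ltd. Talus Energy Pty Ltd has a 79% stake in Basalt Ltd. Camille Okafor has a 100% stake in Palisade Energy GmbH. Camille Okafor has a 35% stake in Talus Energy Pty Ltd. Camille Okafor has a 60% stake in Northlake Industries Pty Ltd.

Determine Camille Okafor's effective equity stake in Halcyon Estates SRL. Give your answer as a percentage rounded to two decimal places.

Camille reaches Halcyon along 4 paths.
Via Talus: 35% × 85% = 29.75%.
Via Fennick → Talus: 79% × 64% × 85% = 42.976%.
Via Fennick → Northlake → Lumen: 79% × 15% × 100% × 5% = 0.5925%.
Via Northlake → Lumen: 60% × 100% × 5% = 3%.
Total: 29.75% + 42.976% + 0.5925% + 3% = 76.3185%.
Rounded: 76.32%.

76.32%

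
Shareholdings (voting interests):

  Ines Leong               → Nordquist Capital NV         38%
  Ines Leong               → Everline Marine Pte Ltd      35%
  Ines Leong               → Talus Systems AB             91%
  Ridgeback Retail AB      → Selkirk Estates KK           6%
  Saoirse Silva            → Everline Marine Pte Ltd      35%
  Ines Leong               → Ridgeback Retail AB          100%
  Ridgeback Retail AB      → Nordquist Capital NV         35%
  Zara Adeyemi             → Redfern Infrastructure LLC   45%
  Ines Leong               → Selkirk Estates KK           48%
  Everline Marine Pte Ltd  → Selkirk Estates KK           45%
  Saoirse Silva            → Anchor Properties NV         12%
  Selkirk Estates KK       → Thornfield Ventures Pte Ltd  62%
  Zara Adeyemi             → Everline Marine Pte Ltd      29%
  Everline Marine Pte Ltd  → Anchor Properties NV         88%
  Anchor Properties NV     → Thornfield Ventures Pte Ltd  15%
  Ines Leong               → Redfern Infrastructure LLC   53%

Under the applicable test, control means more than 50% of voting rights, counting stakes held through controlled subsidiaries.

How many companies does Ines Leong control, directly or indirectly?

Ines holds 100% of Ridgeback, so Ines controls Ridgeback.
Ines holds 53% of Redfern, so Ines controls Redfern.
Ines and Ridgeback together hold 48% + 6% = 54% of Selkirk, so Ines controls Selkirk.
Ines holds 91% of Talus, so Ines controls Talus.
Ines and Ridgeback together hold 38% + 35% = 73% of Nordquist, so Ines controls Nordquist.
Selkirk holds 62% of Thornfield, so Ines controls Thornfield.
No other company's threshold is met.
Ines controls 6 companies.

6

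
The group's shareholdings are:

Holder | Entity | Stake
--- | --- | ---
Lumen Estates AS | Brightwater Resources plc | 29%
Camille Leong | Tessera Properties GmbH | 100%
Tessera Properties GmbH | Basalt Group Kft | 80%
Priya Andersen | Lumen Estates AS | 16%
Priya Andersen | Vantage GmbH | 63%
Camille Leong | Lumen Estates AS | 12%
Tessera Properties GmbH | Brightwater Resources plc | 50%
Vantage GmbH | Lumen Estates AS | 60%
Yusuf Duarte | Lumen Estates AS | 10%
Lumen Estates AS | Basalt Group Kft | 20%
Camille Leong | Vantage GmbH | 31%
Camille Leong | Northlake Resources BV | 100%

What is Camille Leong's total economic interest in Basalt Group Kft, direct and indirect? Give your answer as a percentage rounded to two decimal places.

Camille reaches Basalt along 3 paths.
Via Tessera: 100% × 80% = 80%.
Via Lumen: 12% × 20% = 2.4%.
Via Vantage → Lumen: 31% × 60% × 20% = 3.72%.
Total: 80% + 2.4% + 3.72% = 86.12%.

86.12%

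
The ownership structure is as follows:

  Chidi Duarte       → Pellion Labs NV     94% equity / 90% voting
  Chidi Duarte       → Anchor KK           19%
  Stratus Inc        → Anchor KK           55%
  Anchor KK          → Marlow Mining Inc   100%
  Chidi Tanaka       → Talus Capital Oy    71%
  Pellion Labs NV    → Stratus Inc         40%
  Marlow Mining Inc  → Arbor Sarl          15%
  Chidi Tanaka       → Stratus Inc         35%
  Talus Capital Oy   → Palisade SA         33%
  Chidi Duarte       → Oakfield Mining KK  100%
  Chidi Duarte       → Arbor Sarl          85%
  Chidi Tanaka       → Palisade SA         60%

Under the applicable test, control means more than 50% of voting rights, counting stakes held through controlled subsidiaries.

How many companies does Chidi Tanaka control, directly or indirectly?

Chidi Tanaka holds 71% of Talus, so Chidi Tanaka controls Talus.
Chidi Tanaka and Talus together hold 60% + 33% = 93% of Palisade, so Chidi Tanaka controls Palisade.
No other company's threshold is met.
Chidi Tanaka controls 2 companies.

2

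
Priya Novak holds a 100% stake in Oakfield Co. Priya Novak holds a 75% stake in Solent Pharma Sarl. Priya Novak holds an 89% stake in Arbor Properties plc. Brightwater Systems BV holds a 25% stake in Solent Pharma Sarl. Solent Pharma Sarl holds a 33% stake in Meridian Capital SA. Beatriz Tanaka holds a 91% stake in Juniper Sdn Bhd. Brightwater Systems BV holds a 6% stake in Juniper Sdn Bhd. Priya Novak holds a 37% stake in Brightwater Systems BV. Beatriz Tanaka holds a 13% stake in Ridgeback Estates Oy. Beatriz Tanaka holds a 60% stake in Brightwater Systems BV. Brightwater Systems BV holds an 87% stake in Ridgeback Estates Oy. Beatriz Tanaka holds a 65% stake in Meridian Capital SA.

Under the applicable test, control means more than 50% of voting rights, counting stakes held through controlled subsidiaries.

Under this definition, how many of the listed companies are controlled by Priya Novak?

3

Priya holds 100% of Oakfield, so Priya controls Oakfield.
Priya holds 75% of Solent, so Priya controls Solent.
Priya holds 89% of Arbor, so Priya controls Arbor.
No other company's threshold is met.
Priya controls 3 companies.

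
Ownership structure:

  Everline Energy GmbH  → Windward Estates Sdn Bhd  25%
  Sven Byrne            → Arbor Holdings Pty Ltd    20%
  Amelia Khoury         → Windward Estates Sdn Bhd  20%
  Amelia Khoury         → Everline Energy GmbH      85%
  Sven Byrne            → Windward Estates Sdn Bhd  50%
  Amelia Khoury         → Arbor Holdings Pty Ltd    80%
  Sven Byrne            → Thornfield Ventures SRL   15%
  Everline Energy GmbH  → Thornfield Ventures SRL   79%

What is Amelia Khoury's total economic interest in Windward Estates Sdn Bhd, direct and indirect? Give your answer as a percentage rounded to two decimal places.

41.25%

Amelia reaches Windward along 2 paths.
Direct stake: 20% = 20%.
Via Everline: 85% × 25% = 21.25%.
Total: 20% + 21.25% = 41.25%.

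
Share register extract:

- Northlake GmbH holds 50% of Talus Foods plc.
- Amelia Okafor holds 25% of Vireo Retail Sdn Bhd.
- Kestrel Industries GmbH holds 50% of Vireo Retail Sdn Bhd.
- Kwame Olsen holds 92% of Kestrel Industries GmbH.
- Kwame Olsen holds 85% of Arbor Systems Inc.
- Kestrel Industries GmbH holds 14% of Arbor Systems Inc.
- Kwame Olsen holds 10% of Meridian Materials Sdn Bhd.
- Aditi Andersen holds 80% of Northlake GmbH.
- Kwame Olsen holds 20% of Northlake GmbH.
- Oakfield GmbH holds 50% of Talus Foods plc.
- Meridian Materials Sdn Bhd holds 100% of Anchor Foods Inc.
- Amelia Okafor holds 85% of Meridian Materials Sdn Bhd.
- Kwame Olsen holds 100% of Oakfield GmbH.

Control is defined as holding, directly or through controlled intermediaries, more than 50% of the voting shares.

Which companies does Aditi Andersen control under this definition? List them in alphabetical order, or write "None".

Northlake GmbH

Aditi holds 80% of Northlake, so Aditi controls Northlake.
No other company's threshold is met.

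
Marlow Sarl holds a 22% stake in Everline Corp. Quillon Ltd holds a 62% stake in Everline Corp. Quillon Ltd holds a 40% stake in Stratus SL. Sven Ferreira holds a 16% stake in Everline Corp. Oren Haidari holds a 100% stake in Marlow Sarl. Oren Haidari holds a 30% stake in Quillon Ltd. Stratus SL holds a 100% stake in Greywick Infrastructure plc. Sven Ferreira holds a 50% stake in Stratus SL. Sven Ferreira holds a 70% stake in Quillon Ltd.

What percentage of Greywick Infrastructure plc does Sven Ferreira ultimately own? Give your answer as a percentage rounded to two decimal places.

Sven reaches Greywick along 2 paths.
Via Stratus: 50% × 100% = 50%.
Via Quillon → Stratus: 70% × 40% × 100% = 28%.
Total: 50% + 28% = 78%.
Rounded: 78.00%.

78.00%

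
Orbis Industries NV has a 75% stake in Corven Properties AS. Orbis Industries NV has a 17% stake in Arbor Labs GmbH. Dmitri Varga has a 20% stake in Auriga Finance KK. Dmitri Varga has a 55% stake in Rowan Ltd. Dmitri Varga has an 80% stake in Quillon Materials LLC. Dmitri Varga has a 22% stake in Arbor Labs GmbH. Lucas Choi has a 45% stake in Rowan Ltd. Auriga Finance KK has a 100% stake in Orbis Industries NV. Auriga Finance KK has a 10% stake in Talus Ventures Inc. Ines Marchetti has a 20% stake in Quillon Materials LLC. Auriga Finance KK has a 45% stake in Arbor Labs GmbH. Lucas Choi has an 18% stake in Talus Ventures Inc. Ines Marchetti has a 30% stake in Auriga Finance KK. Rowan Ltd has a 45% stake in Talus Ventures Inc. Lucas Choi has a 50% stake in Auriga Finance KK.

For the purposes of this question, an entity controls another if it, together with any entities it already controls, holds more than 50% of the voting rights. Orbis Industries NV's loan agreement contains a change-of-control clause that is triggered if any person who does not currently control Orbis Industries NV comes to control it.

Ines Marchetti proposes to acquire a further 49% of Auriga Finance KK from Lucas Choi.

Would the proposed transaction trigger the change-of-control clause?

Yes

The purchase adds only to Ines's holdings (Lucas's stake shrinks), so Ines is the only person who could newly come to control Orbis.
Ines's largest direct stake is 30% in Auriga, which does not meet the threshold, so Ines controls no company.
Neither Ines nor any entity Ines controls holds any voting interest in Orbis.
So before the transaction, Ines does not control Orbis.
After the purchase, Ines's direct stake in Auriga rises to 30% + 49% = 79%, and Lucas's stake falls to 1%.
Ines holds 79% of Auriga, so Ines controls Auriga.
Auriga holds 100% of Orbis, so Ines controls Orbis.
Ines did not control Orbis before and does after, so the clause is triggered.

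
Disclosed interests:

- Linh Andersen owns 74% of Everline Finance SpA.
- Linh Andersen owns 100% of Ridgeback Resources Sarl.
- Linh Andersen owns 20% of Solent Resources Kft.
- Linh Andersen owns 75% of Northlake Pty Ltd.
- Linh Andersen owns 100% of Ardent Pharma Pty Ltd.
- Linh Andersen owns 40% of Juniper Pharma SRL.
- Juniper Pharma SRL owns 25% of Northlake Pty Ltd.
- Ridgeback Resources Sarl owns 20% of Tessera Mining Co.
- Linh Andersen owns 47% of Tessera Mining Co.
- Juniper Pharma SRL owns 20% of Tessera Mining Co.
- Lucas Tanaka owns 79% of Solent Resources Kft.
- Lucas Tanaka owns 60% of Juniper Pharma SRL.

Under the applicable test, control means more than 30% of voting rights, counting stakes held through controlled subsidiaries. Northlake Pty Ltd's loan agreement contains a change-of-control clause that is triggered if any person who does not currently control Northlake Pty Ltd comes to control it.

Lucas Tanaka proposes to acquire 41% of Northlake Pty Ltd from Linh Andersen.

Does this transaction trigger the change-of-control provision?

The purchase adds only to Lucas's holdings (Linh's stake shrinks), so Lucas is the only person who could newly come to control Northlake.
Lucas holds 60% of Juniper, so Lucas controls Juniper.
Lucas holds 79% of Solent, so Lucas controls Solent.
In Northlake, Lucas's side holds only 25%, not > 30%.
So before the transaction, Lucas does not control Northlake.
After the purchase, Lucas holds 41% of Northlake directly, and Linh's stake falls to 34%.
Juniper and Lucas together hold 25% + 41% = 66% of Northlake, so Lucas controls Northlake.
Lucas did not control Northlake before and does after, so the clause is triggered.

Yes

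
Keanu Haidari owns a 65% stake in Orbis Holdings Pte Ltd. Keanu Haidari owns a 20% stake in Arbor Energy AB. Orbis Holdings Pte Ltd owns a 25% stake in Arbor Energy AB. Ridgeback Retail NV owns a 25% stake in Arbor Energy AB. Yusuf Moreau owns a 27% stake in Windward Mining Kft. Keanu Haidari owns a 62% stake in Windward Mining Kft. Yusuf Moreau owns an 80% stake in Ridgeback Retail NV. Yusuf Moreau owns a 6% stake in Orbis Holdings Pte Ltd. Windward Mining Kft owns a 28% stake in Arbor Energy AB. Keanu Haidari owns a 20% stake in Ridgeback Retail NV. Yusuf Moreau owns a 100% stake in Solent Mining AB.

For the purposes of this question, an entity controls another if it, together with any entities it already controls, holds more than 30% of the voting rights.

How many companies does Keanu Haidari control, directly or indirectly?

3

Keanu holds 62% of Windward, so Keanu controls Windward.
Keanu holds 65% of Orbis, so Keanu controls Orbis.
Orbis and Keanu and Windward together hold 25% + 20% + 28% = 73% of Arbor, so Keanu controls Arbor.
No other company's threshold is met.
Keanu controls 3 companies.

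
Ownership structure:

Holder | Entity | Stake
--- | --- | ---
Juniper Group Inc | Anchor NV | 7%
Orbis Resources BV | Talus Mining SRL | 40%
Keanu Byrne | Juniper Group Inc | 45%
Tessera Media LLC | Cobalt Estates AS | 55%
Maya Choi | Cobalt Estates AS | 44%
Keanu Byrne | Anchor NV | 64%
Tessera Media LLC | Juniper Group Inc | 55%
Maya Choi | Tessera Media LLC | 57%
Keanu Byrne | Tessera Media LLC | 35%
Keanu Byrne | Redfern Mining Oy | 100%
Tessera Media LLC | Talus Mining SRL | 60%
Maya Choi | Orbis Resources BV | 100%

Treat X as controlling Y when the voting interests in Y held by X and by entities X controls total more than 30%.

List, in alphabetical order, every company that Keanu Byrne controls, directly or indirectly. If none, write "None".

Anchor NV, Cobalt Estates AS, Juniper Group Inc, Redfern Mining Oy, Talus Mining SRL, Tessera Media LLC

Keanu holds 35% of Tessera, so Keanu controls Tessera.
Keanu and Tessera together hold 45% + 55% = 100% of Juniper, so Keanu controls Juniper.
Juniper and Keanu together hold 7% + 64% = 71% of Anchor, so Keanu controls Anchor.
Keanu holds 100% of Redfern, so Keanu controls Redfern.
Tessera holds 55% of Cobalt, so Keanu controls Cobalt.
Tessera holds 60% of Talus, so Keanu controls Talus.
No other company's threshold is met.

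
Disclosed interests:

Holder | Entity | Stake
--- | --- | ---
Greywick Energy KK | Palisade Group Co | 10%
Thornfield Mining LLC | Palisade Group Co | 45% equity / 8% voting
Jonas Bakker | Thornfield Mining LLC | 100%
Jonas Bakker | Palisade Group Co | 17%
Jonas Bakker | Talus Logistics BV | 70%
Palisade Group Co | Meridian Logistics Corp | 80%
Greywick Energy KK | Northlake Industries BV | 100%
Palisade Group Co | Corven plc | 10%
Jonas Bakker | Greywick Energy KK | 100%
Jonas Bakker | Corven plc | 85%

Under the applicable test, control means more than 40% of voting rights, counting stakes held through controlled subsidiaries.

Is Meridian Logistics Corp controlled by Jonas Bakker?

Jonas holds 100% of Greywick, so Jonas controls Greywick.
Jonas holds 100% of Thornfield, so Jonas controls Thornfield.
Jonas holds 70% of Talus, so Jonas controls Talus.
Greywick holds 100% of Northlake, so Jonas controls Northlake.
Jonas holds 85% of Corven, so Jonas controls Corven.
Neither Jonas nor any entity Jonas controls holds any voting interest in Meridian.
So Jonas does not control Meridian.

No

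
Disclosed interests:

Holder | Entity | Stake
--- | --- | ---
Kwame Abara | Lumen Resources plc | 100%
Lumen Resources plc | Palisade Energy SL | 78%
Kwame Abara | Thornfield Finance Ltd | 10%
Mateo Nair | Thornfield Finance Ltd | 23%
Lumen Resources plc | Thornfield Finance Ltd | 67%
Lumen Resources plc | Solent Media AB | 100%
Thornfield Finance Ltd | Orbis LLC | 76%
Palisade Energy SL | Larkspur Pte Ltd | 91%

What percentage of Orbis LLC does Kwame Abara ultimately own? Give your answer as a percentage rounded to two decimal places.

58.52%

Kwame reaches Orbis along 2 paths.
Via Lumen → Thornfield: 100% × 67% × 76% = 50.92%.
Via Thornfield: 10% × 76% = 7.6%.
Total: 50.92% + 7.6% = 58.52%.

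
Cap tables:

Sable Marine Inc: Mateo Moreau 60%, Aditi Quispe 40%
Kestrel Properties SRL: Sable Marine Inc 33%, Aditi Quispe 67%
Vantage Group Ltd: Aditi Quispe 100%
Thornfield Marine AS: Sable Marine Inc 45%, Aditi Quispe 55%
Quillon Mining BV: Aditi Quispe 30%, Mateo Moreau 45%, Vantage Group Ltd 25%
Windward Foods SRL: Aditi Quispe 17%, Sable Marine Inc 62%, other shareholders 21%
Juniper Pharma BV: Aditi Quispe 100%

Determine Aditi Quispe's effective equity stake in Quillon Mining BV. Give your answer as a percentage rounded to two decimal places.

Aditi reaches Quillon along 2 paths.
Direct stake: 30% = 30%.
Via Vantage: 100% × 25% = 25%.
Total: 30% + 25% = 55%.
Rounded: 55.00%.

55.00%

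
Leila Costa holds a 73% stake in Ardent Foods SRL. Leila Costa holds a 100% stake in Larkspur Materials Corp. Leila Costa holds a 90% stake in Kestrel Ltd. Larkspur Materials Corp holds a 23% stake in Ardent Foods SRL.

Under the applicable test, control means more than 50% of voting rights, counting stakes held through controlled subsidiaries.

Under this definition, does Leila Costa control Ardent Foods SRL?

Leila holds 100% of Larkspur, so Leila controls Larkspur.
Leila and Larkspur together hold 73% + 23% = 96% of Ardent, so Leila controls Ardent.

Yes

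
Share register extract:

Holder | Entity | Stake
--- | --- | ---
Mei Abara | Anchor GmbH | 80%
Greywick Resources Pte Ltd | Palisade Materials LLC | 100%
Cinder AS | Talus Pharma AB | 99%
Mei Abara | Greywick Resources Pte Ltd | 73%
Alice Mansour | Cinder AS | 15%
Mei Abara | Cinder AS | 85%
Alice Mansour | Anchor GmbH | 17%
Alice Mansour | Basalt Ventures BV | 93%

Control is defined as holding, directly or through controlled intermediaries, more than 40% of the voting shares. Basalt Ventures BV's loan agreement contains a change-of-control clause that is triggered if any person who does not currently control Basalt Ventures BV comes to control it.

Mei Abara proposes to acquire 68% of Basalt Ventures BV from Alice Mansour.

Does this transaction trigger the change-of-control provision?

The purchase adds only to Mei's holdings (Alice's stake shrinks), so Mei is the only person who could newly come to control Basalt.
Mei holds 73% of Greywick, so Mei controls Greywick.
Mei holds 85% of Cinder, so Mei controls Cinder.
Mei holds 80% of Anchor, so Mei controls Anchor.
Greywick holds 100% of Palisade, so Mei controls Palisade.
Cinder holds 99% of Talus, so Mei controls Talus.
Neither Mei nor any entity Mei controls holds any voting interest in Basalt.
So before the transaction, Mei does not control Basalt.
After the purchase, Mei holds 68% of Basalt directly, and Alice's stake falls to 25%.
Mei holds 68% of Basalt, so Mei controls Basalt.
Mei did not control Basalt before and does after, so the clause is triggered.

Yes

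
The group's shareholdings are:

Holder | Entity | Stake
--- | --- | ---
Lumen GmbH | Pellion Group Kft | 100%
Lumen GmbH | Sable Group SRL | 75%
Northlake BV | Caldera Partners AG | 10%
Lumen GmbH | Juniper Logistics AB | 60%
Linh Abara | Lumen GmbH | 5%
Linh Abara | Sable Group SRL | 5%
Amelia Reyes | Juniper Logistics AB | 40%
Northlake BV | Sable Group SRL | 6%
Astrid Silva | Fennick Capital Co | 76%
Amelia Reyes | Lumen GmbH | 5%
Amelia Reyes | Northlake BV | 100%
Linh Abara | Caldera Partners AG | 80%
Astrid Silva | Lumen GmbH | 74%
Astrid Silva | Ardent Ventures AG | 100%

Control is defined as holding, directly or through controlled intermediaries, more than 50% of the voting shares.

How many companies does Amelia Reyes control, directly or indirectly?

Amelia holds 100% of Northlake, so Amelia controls Northlake.
No other company's threshold is met.
Amelia controls 1 company.

1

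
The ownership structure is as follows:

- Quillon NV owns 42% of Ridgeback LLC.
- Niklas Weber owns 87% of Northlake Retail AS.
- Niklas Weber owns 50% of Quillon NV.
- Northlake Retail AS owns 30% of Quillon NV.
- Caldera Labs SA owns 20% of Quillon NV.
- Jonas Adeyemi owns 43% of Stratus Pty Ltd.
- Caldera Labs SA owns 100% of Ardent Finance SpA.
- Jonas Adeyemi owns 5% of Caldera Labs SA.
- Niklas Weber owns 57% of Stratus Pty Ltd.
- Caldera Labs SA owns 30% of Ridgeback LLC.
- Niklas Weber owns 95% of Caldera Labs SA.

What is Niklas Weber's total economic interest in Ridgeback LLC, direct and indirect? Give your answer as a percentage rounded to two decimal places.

Niklas reaches Ridgeback along 4 paths.
Via Northlake → Quillon: 87% × 30% × 42% = 10.962%.
Via Caldera → Quillon: 95% × 20% × 42% = 7.98%.
Via Quillon: 50% × 42% = 21%.
Via Caldera: 95% × 30% = 28.5%.
Total: 10.962% + 7.98% + 21% + 28.5% = 68.442%.
Rounded: 68.44%.

68.44%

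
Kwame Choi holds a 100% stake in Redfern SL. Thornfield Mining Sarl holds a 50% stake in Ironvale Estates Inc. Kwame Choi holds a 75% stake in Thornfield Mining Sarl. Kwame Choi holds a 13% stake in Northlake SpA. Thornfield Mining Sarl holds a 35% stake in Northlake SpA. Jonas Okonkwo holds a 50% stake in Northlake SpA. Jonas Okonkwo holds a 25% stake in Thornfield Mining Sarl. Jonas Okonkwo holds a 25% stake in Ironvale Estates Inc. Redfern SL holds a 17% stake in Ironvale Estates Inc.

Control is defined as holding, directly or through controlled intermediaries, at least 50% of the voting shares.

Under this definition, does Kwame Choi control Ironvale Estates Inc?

Kwame holds 75% of Thornfield, so Kwame controls Thornfield.
Kwame holds 100% of Redfern, so Kwame controls Redfern.
Thornfield and Redfern together hold 50% + 17% = 67% of Ironvale, so Kwame controls Ironvale.

Yes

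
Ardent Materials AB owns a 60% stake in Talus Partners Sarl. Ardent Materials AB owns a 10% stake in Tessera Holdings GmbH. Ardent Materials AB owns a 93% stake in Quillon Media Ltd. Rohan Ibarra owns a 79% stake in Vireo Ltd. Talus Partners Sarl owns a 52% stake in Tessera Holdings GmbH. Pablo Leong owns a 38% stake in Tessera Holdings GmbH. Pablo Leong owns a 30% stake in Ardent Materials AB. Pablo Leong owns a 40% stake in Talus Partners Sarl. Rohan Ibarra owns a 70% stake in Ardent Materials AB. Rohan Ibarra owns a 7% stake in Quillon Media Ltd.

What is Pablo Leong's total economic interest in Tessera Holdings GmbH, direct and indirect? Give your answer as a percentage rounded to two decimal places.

Pablo reaches Tessera along 4 paths.
Via Ardent → Talus: 30% × 60% × 52% = 9.36%.
Via Talus: 40% × 52% = 20.8%.
Direct stake: 38% = 38%.
Via Ardent: 30% × 10% = 3%.
Total: 9.36% + 20.8% + 38% + 3% = 71.16%.

71.16%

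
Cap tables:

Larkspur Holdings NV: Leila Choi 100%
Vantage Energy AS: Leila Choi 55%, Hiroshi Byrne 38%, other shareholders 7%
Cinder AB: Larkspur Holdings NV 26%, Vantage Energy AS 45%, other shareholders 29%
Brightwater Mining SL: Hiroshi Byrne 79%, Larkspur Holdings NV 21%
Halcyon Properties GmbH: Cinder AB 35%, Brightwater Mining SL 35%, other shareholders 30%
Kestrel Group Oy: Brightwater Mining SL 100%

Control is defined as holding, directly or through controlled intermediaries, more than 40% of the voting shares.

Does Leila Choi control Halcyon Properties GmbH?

Leila holds 100% of Larkspur, so Leila controls Larkspur.
Leila holds 55% of Vantage, so Leila controls Vantage.
Larkspur and Vantage together hold 26% + 45% = 71% of Cinder, so Leila controls Cinder.
In Halcyon, Leila's side holds only 35%, not > 40%.
So Leila does not control Halcyon.

No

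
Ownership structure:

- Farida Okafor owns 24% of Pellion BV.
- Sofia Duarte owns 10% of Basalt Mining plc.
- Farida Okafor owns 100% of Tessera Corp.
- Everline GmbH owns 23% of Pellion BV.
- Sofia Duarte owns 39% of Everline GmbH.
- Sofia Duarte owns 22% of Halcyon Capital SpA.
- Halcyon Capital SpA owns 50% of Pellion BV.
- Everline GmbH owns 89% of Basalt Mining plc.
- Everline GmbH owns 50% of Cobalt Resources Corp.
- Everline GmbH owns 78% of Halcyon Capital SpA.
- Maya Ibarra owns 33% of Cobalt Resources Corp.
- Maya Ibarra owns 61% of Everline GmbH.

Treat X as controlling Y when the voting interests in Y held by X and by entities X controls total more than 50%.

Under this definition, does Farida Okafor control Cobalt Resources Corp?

Farida holds 100% of Tessera, so Farida controls Tessera.
Neither Farida nor any entity Farida controls holds any voting interest in Cobalt.
So Farida does not control Cobalt.

No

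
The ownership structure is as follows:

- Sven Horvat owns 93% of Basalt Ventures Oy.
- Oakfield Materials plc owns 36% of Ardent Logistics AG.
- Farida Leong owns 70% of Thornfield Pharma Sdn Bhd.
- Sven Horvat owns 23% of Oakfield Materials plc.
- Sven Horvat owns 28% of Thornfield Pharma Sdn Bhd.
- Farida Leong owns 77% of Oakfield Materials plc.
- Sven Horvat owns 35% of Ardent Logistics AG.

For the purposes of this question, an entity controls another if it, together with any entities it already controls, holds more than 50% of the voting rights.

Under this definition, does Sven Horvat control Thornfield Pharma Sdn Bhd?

Sven holds 93% of Basalt, so Sven controls Basalt.
In Thornfield, Sven's side holds only 28%, not > 50%.
So Sven does not control Thornfield.

No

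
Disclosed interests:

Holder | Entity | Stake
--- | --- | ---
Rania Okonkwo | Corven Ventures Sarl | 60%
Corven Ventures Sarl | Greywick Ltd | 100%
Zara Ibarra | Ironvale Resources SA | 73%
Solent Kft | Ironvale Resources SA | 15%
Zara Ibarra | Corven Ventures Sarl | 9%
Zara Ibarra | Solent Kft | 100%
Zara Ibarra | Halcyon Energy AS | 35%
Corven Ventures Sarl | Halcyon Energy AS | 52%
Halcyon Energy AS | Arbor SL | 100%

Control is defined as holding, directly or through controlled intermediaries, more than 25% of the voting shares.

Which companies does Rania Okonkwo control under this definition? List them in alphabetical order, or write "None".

Rania holds 60% of Corven, so Rania controls Corven.
Corven holds 52% of Halcyon, so Rania controls Halcyon.
Corven holds 100% of Greywick, so Rania controls Greywick.
Halcyon holds 100% of Arbor, so Rania controls Arbor.
No other company's threshold is met.

Arbor SL, Corven Ventures Sarl, Greywick Ltd, Halcyon Energy AS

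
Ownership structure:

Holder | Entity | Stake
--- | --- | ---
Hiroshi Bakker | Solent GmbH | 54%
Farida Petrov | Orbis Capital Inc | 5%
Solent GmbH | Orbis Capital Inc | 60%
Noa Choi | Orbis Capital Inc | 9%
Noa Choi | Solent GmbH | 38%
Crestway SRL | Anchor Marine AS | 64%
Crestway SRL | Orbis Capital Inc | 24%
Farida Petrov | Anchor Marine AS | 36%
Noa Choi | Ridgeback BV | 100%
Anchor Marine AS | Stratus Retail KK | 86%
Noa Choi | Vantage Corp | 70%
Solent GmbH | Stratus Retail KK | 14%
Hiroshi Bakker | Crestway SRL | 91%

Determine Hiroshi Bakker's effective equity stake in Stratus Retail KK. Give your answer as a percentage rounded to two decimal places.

Hiroshi reaches Stratus along 2 paths.
Via Crestway → Anchor: 91% × 64% × 86% = 50.0864%.
Via Solent: 54% × 14% = 7.56%.
Total: 50.0864% + 7.56% = 57.6464%.
Rounded: 57.65%.

57.65%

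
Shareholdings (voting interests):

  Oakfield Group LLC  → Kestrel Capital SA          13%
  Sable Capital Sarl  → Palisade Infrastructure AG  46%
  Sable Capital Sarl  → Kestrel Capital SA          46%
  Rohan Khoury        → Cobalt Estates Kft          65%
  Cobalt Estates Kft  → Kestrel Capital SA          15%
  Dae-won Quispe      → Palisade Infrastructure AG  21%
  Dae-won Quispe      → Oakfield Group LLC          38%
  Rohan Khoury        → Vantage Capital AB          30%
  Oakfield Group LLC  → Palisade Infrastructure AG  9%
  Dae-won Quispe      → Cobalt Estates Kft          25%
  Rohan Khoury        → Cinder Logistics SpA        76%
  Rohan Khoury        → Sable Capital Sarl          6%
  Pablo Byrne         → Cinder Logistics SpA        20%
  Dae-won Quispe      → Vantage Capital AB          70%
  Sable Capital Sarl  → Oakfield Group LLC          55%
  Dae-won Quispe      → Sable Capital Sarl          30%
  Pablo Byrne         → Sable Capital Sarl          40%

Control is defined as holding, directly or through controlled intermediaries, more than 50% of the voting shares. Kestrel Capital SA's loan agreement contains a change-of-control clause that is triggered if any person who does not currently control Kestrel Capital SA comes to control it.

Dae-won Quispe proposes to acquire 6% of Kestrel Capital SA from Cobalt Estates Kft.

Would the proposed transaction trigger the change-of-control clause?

The purchase adds only to Dae-won's holdings (Cobalt's stake shrinks), so Dae-won is the only person who could newly come to control Kestrel.
Dae-won holds 70% of Vantage, so Dae-won controls Vantage.
Neither Dae-won nor any entity Dae-won controls holds any voting interest in Kestrel.
So before the transaction, Dae-won does not control Kestrel.
After the purchase, Dae-won holds 6% of Kestrel directly, and Cobalt's stake falls to 9%.
After the transaction, Dae-won's side holds 6% of Kestrel, not > 50%, so Dae-won still does not control Kestrel.
No new person acquires control, so the clause is not triggered.

No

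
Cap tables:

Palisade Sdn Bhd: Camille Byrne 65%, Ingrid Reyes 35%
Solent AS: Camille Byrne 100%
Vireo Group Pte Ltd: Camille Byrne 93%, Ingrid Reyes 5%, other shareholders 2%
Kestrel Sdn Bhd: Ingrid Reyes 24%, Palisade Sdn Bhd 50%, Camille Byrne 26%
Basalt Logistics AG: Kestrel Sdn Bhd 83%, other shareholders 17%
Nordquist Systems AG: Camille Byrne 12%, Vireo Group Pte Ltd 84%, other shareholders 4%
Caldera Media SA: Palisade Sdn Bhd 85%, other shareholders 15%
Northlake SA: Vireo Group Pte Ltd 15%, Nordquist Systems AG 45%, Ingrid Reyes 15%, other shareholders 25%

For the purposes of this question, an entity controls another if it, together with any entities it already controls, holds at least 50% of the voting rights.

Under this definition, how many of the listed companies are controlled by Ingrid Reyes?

Ingrid's largest direct stake is 35% in Palisade, which does not meet the threshold.
Ingrid controls 0 companies.

0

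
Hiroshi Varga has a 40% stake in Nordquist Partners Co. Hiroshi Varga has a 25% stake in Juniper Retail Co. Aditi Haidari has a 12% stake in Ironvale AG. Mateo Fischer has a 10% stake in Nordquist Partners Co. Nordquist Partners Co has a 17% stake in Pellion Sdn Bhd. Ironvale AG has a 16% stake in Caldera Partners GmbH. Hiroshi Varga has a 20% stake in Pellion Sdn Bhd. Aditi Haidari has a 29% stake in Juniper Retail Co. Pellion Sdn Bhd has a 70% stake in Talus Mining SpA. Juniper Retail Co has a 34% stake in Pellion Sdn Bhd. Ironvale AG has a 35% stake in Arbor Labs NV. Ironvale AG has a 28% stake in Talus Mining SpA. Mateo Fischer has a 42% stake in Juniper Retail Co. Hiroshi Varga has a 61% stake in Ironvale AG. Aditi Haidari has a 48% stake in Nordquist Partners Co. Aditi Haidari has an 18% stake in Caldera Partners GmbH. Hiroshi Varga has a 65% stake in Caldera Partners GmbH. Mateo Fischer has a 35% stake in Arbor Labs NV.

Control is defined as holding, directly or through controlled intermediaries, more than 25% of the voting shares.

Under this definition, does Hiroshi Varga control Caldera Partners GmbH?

Yes

Hiroshi holds 61% of Ironvale, so Hiroshi controls Ironvale.
Ironvale and Hiroshi together hold 16% + 65% = 81% of Caldera, so Hiroshi controls Caldera.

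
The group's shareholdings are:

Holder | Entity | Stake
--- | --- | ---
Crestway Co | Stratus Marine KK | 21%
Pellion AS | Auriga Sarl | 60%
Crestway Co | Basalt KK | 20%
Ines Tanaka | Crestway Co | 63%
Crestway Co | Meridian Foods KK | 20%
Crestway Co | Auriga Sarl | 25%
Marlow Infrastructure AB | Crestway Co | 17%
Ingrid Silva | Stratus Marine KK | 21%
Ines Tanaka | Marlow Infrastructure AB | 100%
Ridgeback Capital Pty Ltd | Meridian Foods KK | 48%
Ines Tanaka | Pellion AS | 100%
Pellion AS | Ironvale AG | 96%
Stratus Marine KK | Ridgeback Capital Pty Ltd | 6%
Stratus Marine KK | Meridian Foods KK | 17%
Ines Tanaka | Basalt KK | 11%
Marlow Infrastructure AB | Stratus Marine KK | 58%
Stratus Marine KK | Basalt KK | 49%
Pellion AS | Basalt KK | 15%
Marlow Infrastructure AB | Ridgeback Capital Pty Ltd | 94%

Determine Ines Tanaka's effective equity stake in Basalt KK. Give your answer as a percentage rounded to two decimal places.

Ines reaches Basalt along 7 paths.
Via Marlow → Stratus: 100% × 58% × 49% = 28.42%.
Via Marlow → Crestway → Stratus: 100% × 17% × 21% × 49% = 1.7493%.
Via Crestway → Stratus: 63% × 21% × 49% = 6.4827%.
Via Pellion: 100% × 15% = 15%.
Via Marlow → Crestway: 100% × 17% × 20% = 3.4%.
Via Crestway: 63% × 20% = 12.6%.
Direct stake: 11% = 11%.
Total: 28.42% + 1.7493% + 6.4827% + 15% + 3.4% + 12.6% + 11% = 78.652%.
Rounded: 78.65%.

78.65%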